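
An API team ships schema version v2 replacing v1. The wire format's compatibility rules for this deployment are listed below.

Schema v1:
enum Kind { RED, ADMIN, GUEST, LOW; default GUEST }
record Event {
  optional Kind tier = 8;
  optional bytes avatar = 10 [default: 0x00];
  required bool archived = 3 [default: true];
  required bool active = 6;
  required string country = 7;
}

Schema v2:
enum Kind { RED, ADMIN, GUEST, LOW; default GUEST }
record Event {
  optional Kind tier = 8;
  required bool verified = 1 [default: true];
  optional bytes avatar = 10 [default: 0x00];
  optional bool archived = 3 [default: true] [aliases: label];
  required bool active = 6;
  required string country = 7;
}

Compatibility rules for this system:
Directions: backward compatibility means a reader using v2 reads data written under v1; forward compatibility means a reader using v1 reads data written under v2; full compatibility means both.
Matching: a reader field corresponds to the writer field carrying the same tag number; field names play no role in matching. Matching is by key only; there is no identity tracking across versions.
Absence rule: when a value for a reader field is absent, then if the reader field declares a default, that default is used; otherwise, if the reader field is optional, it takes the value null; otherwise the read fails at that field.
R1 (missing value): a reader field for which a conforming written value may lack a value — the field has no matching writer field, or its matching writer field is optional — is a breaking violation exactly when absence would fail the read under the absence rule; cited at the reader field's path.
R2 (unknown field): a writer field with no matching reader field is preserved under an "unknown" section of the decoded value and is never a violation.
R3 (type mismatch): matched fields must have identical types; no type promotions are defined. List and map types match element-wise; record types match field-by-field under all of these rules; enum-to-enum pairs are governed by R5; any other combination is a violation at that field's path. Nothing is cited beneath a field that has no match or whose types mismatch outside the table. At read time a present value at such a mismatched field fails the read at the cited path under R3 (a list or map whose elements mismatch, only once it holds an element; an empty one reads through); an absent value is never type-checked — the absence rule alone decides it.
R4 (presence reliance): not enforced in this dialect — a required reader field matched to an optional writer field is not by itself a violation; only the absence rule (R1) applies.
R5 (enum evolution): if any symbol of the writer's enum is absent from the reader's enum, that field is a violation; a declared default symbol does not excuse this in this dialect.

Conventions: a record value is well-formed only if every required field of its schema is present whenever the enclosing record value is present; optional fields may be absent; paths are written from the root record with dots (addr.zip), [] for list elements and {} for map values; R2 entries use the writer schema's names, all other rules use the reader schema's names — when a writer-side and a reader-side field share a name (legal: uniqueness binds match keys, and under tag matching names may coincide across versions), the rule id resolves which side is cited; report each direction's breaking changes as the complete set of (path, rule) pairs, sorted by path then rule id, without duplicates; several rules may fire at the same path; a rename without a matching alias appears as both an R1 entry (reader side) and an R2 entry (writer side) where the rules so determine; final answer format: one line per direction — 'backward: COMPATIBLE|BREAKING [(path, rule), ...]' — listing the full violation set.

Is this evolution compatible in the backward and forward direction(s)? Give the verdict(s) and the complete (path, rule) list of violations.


backward: COMPATIBLE []; forward: COMPATIBLE []

the writer's type comes first in each Event pair
backward analysis of Event with v2 as reader and v1 as writer:
  tier <- tier (Kind -> Kind, writer optional)
  verified: no writer-side match
  avatar <- avatar (bytes -> bytes, writer optional)
  archived <- archived (bool -> bool, writer required)
  active <- active (bool -> bool, writer required)
  country <- country (string -> string, writer required)
  => backward: COMPATIBLE
forward analysis of Event with v1 as reader and v2 as writer:
  tier <- tier (Kind -> Kind, writer optional)
  avatar <- avatar (bytes -> bytes, writer optional)
  archived <- archived (bool -> bool, writer optional)
  active <- active (bool -> bool, writer required)
  country <- country (string -> string, writer required)
  leftover writer field: verified
  => forward: COMPATIBLE


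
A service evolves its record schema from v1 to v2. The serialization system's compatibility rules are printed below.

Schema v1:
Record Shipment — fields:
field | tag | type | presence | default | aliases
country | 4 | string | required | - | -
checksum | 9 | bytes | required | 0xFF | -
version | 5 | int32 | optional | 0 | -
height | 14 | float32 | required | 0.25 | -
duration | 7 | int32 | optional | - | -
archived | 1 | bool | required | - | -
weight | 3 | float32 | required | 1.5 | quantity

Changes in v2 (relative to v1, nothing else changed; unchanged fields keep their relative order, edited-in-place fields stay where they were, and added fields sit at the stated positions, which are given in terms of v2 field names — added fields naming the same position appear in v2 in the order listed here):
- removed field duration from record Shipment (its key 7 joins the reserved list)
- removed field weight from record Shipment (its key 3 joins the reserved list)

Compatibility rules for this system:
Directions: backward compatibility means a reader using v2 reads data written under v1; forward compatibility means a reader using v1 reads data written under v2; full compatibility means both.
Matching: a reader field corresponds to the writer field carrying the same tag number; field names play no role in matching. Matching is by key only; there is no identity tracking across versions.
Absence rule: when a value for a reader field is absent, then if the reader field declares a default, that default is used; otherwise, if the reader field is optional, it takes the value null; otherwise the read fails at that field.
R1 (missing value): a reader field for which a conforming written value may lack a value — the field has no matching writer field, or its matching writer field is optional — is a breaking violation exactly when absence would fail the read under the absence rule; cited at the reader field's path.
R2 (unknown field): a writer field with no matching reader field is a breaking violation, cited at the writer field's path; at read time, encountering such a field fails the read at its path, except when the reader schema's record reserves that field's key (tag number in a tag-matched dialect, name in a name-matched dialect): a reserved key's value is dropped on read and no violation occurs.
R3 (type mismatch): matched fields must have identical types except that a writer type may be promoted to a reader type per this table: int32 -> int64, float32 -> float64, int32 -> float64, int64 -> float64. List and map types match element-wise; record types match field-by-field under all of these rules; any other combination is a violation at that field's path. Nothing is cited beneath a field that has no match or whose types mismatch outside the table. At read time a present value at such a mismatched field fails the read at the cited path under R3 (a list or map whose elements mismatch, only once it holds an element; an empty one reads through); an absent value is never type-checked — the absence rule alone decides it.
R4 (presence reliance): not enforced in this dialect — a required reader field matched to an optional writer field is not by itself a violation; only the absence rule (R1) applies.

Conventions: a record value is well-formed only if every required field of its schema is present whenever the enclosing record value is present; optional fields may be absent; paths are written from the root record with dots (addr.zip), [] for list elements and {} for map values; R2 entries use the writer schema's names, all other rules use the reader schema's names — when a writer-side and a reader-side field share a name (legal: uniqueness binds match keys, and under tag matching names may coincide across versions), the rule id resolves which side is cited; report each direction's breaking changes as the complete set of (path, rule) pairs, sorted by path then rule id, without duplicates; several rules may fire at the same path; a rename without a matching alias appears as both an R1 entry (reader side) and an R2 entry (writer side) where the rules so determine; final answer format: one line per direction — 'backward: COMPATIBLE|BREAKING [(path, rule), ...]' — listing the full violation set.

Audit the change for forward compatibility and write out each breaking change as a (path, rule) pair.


forward: COMPATIBLE []

arrows below run writer -> reader for Shipment
forward on Shipment — v1 reading data written by v2:
  country: paired with writer country (string -> string; writer required)
  checksum: paired with writer checksum (bytes -> bytes; writer required)
  version: paired with writer version (int32 -> int32; writer optional)
  height: paired with writer height (float32 -> float32; writer required)
  duration: no writer-side match
  archived: paired with writer archived (bool -> bool; writer required)
  weight: no writer-side match
  => forward: COMPATIBLE
the other Shipment changes do not affect what is asked:
  removed field duration from record Shipment (its key 7 joins the reserved list) -> triggers nothing under Shipment's printed rules — same verdict
  removed field weight from record Shipment (its key 3 joins the reserved list) -> triggers nothing under Shipment's printed rules — same verdict


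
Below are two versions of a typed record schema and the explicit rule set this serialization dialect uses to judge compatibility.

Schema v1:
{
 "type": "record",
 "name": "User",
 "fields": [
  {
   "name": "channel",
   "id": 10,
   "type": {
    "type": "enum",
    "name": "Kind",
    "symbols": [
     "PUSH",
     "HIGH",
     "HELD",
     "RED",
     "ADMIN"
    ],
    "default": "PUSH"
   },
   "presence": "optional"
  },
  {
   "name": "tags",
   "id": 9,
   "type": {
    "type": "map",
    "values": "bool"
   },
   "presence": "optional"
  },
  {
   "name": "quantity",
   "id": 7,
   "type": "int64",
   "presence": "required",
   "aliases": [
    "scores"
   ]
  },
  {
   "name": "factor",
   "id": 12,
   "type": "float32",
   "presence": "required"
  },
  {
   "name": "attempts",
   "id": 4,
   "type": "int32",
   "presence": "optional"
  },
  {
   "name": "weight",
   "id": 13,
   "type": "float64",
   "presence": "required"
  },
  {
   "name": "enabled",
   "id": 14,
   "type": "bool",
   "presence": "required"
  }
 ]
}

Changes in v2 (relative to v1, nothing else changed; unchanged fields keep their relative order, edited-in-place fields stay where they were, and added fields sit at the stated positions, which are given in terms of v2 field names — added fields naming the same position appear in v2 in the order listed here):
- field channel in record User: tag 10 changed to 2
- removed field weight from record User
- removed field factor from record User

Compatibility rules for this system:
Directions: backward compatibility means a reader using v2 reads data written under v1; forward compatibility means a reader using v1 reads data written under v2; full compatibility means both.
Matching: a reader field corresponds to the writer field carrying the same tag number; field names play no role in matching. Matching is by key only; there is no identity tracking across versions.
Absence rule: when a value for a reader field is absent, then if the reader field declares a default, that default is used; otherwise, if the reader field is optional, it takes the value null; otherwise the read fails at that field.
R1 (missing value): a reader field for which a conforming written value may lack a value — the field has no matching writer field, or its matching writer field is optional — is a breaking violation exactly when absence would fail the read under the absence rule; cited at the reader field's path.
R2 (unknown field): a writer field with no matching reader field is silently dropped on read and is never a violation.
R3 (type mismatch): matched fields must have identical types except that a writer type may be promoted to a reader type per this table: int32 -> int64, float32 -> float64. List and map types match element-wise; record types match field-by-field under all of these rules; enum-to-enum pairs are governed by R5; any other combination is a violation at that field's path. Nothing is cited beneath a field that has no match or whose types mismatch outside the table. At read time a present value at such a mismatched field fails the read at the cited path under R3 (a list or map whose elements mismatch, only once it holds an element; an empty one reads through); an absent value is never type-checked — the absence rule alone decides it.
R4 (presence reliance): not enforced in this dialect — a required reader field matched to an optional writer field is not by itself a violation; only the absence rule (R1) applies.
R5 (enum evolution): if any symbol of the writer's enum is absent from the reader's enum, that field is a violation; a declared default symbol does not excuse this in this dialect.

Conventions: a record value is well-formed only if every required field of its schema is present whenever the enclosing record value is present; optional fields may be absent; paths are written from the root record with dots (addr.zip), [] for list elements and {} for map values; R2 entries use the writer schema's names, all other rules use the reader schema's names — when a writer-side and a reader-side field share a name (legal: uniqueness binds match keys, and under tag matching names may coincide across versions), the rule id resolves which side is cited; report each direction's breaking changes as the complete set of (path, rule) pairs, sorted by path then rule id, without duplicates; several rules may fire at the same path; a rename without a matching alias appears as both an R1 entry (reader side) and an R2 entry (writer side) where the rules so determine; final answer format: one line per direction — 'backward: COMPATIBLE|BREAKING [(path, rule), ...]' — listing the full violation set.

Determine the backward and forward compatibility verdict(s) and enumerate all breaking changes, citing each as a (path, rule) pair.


backward: COMPATIBLE []; forward: BREAKING [(factor, R1), (weight, R1)]

arrows below run writer -> reader for User
checking backward for User: reader v2 against writer v1:
  no writer field matches reader channel
  tags: map<string, bool> -> map<string, bool>, writer optional; from tags
  quantity: int64 -> int64, writer required; from quantity
  attempts: int32 -> int32, writer optional; from attempts
  enabled: bool -> bool, writer required; from enabled
  writer field channel has no reader counterpart
  writer field factor has no reader counterpart
  writer field weight has no reader counterpart
  => no violations; backward on User: COMPATIBLE
checking forward for User: reader v1 against writer v2:
  no writer field matches reader channel
  tags: map<string, bool> -> map<string, bool>, writer optional; from tags
  quantity: int64 -> int64, writer required; from quantity
  no writer field matches reader factor
  attempts: int32 -> int32, writer optional; from attempts
  no writer field matches reader weight
  enabled: bool -> bool, writer required; from enabled
  writer field channel has no reader counterpart
  breaking: (factor, R1)
  breaking: (weight, R1)
  => forward verdict for User: BREAKING, 2 violation(s)


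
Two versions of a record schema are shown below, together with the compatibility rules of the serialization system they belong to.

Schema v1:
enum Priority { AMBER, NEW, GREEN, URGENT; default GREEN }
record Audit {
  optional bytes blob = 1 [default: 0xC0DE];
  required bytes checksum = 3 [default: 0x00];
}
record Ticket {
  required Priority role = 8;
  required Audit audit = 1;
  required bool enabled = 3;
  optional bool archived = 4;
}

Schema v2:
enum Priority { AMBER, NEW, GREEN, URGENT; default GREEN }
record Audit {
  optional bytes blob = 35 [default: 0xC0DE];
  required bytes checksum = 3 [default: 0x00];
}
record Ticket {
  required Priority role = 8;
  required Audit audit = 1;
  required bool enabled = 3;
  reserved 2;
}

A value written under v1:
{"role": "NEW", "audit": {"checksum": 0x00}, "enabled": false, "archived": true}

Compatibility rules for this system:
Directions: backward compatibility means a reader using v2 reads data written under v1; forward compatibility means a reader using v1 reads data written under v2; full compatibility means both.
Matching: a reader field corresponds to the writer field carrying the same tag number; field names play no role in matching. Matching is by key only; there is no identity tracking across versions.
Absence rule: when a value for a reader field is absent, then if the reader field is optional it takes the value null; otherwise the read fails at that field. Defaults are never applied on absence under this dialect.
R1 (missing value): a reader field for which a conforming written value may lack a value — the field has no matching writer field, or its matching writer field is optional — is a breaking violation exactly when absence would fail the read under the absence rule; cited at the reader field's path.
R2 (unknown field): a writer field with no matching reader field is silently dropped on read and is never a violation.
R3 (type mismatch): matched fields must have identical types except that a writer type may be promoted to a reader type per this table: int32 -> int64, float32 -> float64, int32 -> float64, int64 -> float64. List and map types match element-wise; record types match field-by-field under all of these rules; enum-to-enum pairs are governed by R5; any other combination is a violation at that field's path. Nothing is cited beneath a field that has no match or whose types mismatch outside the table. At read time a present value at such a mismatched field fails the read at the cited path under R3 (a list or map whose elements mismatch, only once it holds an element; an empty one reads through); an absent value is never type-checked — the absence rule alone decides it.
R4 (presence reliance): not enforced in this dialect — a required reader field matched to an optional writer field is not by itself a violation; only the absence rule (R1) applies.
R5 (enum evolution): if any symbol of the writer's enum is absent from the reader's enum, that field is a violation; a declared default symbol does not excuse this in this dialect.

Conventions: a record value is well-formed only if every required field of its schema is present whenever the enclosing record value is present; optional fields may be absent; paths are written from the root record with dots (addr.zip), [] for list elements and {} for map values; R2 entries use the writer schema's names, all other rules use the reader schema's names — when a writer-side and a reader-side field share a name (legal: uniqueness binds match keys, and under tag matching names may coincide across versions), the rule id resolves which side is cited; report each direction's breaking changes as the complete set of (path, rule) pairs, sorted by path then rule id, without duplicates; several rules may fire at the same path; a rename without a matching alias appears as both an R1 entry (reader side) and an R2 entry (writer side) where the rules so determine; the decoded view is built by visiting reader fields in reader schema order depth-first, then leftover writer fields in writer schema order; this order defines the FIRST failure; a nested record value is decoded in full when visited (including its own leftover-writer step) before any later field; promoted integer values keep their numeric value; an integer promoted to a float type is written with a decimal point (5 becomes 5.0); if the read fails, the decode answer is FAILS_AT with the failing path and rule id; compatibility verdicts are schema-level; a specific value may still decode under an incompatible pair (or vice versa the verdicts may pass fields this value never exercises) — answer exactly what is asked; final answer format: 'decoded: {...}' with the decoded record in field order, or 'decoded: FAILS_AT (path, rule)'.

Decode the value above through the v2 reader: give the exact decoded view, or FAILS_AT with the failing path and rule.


decoded: {"role": "NEW", "audit": {"blob": null, "checksum": 0x00}, "enabled": false}

arrows below run writer -> reader for Ticket
decode (reader v2):
  role := "NEW"
  audit.blob := null (not supplied -> null)
  audit.checksum := 0x00
  enabled := false
  writer archived: unmatched, discarded
  => decoded: {"role": "NEW", "audit": {"blob": null, "checksum": 0x00}, "enabled": false}
ruling out the remaining Ticket differences:
  field blob in record Audit: tag 1 changed to 35 -> triggers nothing under the printed rules; the Ticket answer is the same either way


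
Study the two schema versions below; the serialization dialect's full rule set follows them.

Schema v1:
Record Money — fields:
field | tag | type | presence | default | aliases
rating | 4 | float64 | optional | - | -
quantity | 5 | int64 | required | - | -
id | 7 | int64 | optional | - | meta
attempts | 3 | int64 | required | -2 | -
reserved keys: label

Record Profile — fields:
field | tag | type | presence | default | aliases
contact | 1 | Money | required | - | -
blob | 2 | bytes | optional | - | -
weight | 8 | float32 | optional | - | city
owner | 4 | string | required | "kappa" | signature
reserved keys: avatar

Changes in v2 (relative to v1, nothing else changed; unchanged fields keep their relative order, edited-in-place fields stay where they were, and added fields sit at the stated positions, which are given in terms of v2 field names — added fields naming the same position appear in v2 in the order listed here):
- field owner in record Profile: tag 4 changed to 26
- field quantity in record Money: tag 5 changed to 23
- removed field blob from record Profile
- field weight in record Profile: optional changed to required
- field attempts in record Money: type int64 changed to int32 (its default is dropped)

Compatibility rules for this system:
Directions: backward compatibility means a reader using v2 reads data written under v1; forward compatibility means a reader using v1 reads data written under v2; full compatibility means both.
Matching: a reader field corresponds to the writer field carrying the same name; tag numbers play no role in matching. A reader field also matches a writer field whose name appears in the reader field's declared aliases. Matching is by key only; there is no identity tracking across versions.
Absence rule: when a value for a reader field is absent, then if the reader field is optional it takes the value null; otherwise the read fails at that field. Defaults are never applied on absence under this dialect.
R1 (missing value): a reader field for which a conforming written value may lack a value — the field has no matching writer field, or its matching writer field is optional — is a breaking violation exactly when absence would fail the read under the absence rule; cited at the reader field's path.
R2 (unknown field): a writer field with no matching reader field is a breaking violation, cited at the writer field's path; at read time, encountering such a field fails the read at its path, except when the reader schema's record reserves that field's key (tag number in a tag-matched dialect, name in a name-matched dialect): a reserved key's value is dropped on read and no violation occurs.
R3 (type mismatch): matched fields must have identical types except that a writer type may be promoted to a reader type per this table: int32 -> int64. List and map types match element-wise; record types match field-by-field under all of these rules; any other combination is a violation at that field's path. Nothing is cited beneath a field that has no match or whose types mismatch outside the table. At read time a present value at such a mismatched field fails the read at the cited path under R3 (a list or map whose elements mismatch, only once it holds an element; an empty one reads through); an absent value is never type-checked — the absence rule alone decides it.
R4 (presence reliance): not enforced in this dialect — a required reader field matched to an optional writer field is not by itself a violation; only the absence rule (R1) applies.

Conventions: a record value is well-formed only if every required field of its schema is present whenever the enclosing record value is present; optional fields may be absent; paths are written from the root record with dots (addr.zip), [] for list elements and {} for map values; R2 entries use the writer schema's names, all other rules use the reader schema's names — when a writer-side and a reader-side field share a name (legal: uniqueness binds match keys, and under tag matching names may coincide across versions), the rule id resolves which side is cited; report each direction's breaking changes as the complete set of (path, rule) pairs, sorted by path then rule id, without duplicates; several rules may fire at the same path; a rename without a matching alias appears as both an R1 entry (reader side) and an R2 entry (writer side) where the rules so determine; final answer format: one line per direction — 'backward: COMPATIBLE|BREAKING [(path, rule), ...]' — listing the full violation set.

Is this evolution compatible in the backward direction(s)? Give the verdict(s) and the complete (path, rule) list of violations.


arrows below run writer -> reader for Profile
checking backward for Profile: reader v2 against writer v1:
  contact <- contact (Money -> Money, writer required)
  weight <- weight (float32 -> float32, writer optional)
  owner <- owner (string -> string, writer required)
  writer blob: unknown to reader
  contact.rating <- contact.rating (float64 -> float64, writer optional)
  contact.quantity <- contact.quantity (int64 -> int64, writer required)
  contact.id <- contact.id (int64 -> int64, writer optional)
  contact.attempts <- contact.attempts (int64 -> int32, writer required)
  breaking: (blob, R2)
  breaking: (contact.attempts, R3)
  breaking: (weight, R1)
  => backward verdict for Profile: BREAKING, 3 violation(s)
checking off the Profile differences that do not matter here:
  field owner in record Profile: tag 4 changed to 26 -> no rule fires on it in Profile's dialect; the asked verdict holds
  field quantity in record Money: tag 5 changed to 23 -> no rule fires on it in Profile's dialect; the asked verdict holds

backward: BREAKING [(blob, R2), (contact.attempts, R3), (weight, R1)]


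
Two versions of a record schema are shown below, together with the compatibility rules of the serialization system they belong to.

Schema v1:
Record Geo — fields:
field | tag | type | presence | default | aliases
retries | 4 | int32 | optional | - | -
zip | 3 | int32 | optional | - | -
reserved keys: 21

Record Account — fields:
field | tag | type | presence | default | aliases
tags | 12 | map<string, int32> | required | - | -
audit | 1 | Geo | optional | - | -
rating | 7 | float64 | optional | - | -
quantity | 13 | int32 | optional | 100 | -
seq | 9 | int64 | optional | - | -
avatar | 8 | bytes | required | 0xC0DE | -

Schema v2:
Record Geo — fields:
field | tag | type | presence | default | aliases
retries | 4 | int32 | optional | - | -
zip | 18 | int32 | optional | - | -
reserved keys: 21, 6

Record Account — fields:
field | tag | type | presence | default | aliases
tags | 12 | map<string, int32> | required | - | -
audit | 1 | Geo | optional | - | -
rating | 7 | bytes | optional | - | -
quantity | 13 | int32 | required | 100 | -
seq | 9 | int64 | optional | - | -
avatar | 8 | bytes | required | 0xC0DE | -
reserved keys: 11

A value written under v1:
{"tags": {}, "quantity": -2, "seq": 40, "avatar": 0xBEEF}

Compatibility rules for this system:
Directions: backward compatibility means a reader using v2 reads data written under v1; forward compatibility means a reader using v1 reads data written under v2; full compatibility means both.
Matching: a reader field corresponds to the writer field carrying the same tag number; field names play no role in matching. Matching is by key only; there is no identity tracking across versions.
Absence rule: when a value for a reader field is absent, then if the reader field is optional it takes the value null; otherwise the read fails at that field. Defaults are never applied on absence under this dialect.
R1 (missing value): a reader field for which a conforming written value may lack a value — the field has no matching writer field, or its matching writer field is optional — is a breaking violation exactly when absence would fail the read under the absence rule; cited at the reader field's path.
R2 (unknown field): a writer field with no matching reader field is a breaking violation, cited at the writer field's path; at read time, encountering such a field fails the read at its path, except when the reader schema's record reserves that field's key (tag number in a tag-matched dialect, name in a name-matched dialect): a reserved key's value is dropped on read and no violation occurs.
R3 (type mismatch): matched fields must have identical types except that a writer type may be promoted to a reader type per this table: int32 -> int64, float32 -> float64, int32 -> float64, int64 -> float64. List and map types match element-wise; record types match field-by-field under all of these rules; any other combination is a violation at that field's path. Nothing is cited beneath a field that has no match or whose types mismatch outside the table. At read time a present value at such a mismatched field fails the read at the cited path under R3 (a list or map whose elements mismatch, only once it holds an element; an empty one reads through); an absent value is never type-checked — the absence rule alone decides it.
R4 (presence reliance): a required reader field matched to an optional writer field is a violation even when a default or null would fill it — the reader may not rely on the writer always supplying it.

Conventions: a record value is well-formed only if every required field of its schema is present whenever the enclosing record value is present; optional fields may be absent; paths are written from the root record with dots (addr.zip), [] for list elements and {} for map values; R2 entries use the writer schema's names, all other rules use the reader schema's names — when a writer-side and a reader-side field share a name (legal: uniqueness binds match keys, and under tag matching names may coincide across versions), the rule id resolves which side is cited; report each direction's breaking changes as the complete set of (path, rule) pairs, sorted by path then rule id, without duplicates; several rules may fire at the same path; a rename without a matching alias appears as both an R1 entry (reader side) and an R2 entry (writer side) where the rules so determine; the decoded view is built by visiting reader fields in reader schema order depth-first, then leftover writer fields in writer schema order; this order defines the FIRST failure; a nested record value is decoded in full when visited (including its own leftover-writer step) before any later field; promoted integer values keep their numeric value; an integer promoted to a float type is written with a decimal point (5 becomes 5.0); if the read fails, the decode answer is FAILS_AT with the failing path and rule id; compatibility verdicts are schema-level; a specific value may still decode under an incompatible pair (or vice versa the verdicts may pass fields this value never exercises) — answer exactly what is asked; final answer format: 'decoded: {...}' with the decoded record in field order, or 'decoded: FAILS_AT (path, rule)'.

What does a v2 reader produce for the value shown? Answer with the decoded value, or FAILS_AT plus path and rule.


the writer's type comes first in each Account pair
migrating the Account value to v2:
  tags := {}
  audit := null (absent, optional -> null)
  rating := null (absent, optional -> null)
  quantity := -2
  seq := 40
  avatar := 0xBEEF
  => decoded: {"tags": {}, "audit": null, "rating": null, "quantity": -2, "seq": 40, "avatar": 0xBEEF}
the other Account changes do not affect what is asked:
  field quantity in record Account: optional changed to required -> matters for Account compatibility verdicts, not for this value's decode
  field zip in record Geo: tag 3 changed to 18 -> matters for Account compatibility verdicts, not for this value's decode
  field rating in record Account: type float64 changed to bytes -> matters for Account compatibility verdicts, not for this value's decode

decoded: {"tags": {}, "audit": null, "rating": null, "quantity": -2, "seq": 40, "avatar": 0xBEEF}


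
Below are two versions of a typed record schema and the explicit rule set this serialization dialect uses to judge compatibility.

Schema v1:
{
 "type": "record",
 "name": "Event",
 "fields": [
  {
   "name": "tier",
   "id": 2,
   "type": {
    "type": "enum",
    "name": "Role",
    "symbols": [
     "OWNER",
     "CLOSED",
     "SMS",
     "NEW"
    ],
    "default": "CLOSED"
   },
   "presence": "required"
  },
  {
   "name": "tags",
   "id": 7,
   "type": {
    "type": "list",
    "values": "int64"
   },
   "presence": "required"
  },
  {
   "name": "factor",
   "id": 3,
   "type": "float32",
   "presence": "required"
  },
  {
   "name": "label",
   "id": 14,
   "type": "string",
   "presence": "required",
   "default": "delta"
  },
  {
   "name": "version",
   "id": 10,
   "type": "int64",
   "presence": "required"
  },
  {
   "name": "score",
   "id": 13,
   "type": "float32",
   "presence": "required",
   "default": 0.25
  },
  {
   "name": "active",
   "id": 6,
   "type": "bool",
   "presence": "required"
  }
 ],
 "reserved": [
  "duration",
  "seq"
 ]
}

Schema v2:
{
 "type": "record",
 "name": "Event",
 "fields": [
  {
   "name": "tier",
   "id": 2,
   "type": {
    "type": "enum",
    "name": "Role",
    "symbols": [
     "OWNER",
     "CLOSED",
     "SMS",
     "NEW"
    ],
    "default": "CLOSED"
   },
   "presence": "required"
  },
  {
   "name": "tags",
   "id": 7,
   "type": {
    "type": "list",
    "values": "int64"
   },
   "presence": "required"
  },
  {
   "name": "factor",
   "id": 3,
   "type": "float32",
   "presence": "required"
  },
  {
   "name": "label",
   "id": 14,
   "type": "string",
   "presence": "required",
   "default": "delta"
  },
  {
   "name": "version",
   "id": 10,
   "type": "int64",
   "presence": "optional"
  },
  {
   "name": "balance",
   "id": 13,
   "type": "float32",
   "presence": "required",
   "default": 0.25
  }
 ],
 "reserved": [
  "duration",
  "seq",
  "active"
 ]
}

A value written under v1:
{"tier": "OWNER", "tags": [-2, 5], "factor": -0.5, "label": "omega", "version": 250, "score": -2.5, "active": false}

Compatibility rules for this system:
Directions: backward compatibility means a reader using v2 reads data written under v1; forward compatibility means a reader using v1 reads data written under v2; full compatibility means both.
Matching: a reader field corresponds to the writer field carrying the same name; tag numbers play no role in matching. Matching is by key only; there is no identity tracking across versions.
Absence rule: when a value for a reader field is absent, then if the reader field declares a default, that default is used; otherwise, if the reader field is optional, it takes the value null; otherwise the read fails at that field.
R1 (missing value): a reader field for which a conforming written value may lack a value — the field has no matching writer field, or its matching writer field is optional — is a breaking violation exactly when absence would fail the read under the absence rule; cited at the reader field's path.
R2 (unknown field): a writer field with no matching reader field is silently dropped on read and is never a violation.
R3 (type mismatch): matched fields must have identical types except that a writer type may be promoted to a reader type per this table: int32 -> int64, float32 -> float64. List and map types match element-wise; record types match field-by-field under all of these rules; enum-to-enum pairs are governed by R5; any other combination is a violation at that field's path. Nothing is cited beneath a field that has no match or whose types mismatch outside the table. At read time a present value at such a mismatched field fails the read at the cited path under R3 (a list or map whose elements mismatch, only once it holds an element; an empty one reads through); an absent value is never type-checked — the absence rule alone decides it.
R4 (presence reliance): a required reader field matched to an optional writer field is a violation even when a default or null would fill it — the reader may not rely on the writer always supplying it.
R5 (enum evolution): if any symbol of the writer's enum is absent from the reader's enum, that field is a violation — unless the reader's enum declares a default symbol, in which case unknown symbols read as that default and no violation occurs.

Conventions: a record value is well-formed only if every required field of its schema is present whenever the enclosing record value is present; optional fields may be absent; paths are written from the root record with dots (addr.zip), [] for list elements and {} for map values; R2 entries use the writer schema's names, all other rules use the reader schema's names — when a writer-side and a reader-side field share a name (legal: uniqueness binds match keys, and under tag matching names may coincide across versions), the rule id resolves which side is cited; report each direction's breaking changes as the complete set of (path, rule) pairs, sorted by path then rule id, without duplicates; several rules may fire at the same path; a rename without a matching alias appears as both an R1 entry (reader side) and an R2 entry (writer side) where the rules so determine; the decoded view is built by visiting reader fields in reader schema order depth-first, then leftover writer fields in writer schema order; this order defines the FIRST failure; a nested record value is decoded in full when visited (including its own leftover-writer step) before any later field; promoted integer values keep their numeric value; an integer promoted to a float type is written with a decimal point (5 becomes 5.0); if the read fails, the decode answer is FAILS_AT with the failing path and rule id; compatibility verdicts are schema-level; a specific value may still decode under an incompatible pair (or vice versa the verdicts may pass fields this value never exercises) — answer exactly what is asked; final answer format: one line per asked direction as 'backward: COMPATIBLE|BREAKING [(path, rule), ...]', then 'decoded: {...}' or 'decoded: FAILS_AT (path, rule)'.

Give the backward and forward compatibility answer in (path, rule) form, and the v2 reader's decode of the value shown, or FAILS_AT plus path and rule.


each type pair in Event: writer, then reader
checking backward for Event: reader v2 against writer v1:
  Role -> Role, writer required: tier aligns to tier
  list<int64> -> list<int64>, writer required: tags aligns to tags
  float32 -> float32, writer required: factor aligns to factor
  string -> string, writer required: label aligns to label
  int64 -> int64, writer required: version aligns to version
  no writer field matches reader balance
  leftover writer field: score
  leftover writer field: active
  => backward: COMPATIBLE
checking forward for Event: reader v1 against writer v2:
  Role -> Role, writer required: tier aligns to tier
  list<int64> -> list<int64>, writer required: tags aligns to tags
  float32 -> float32, writer required: factor aligns to factor
  string -> string, writer required: label aligns to label
  int64 -> int64, writer optional: version aligns to version
  no writer field matches reader score
  no writer field matches reader active
  leftover writer field: balance
  rule R1 violated at active
  rule R1 violated at version
  rule R4 violated at version
  => 3 violation(s): forward is BREAKING for Event
migrating the Event value to v2:
  tier := "OWNER"
  tags := [-2, 5]
  factor := -0.5
  label := "omega"
  version := 250
  balance := 0.25 (absent -> default)
  writer score: unknown -> dropped
  writer active: unknown -> dropped
  => decoded: {"tier": "OWNER", "tags": [-2, 5], "factor": -0.5, "label": "omega", "version": 250, "balance": 0.25}

backward: COMPATIBLE []; forward: BREAKING [(active, R1), (version, R1), (version, R4)]; decoded: {"tier": "OWNER", "tags": [-2, 5], "factor": -0.5, "label": "omega", "version": 250, "balance": 0.25}
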